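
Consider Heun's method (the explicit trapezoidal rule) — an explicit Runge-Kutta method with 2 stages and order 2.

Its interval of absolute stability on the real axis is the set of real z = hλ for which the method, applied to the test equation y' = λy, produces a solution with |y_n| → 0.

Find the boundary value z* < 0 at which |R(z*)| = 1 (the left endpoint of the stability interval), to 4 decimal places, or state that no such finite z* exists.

On y'=λy, z=hλ:
  order 2, 2-stage ⇒ R(z)=1+z+z^2/2
  (e.g. R(-0.86)=0.50980, |R|=0.50980)

Need |R(x)|<1, x<0.
x=-0.86: |R|=0.5098
|R(-1.62)|=0.6922 |R(-1.59)|=0.6741 |R(-1.32)|=0.5512
Bisect:
  x_lo=-2.7581 |R|=2.0454  x_hi=-0.0908 |R|=0.9134
  mid=-1.42441 |R|=0.59006 →hi
  mid=-2.09123 |R|=1.09539 →lo
  mid=-1.75782 |R|=0.78714 →hi
  mid=-1.92452 |R|=0.92737 →hi
  mid=-2.00788 |R|=1.00791 →lo
  mid=-1.96620 |R|=0.96677 →hi
  mid=-1.98704 |R|=0.98712 →hi
  mid=-1.99746 |R|=0.99746 →hi
  mid=-2.00267 |R|=1.00267 →lo
  ...
  [-2.00006,-1.99990] ⇒ x*=-2.0000
So |R|<1 on (-2.0000, 0).

z* = -2.0000.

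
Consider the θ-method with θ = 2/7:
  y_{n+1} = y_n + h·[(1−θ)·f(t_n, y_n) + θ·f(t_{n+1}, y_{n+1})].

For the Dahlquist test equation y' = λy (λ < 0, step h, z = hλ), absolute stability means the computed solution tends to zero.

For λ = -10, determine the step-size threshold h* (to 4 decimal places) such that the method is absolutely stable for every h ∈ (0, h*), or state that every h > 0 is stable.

(-4.6667,0); λ=-10 ⇒ h* = (14/3)/10 = 0.4667.

Test eqn y'=λy, z=hλ:
  y_{n+1} = y_n + z·[5/7·y_n + 2/7·y_{n+1}] ⇒ (1 − 2/7z)y_{n+1} = (1 + 5/7z)y_n
  ⇒ R(z) = (1 + 5/7z)/(1 − 2/7z).

Need |R(x)|<1, x<0.
x=-0.8: |R|=0.3488
R=−1: 1+5/7x = −1+2/7x ⇒ -3/7x=2 ⇒ x=2/(-3/7)=-4.6667
Confirm numerically:
  x=-4.301: |R|=0.92969 <1
  x=-4.217: |R|=0.91260 <1
  x=-2.072: |R|=0.30151 <1
  x=-5.250: |R|=1.10000 >1
  x=-5.000: |R|=1.05882 >1
  x=-4.991: |R|=1.05730 >1
Stable set (-4.6667, 0).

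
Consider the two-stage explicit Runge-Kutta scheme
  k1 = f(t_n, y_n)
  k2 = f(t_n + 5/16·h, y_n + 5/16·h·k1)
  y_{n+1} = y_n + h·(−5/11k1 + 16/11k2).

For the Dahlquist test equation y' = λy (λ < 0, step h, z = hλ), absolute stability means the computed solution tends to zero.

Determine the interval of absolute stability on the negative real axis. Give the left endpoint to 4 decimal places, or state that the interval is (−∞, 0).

On y'=λy, z=hλ:
  k1=λy_n ⇒ h·k1=z·y_n;  k2=λ(1+5/16z)y_n ⇒ h·k2=z(1+5/16z)y_n
  y_{n+1}/y_n = 1 − 5/11z + 16/11z(1+5/16z) = 1 + z + 5/11z²
  Hence R(z) = 1 + z + 5/11z².

Solve |R(x)|<1 on ℝ⁻.
x=-0.68: |R|=0.5302
R=1: x+5/11x²=0 ⇒ x=−11/5=-2.2000; min R=1−1/(4·5/11)=0.4500>−1
Confirm numerically:
  x=-1.695: |R|=0.61092 <1
  x=-1.533: |R|=0.53522 <1
  x=-1.457: |R|=0.50793 <1
  x=-1.128: |R|=0.45036 <1
  x=-2.708: |R|=1.62530 >1
  x=-2.623: |R|=1.50433 >1
  x=-2.586: |R|=1.45373 >1
So |R|<1 on (-2.2000, 0).

z∈(-2.2000,0).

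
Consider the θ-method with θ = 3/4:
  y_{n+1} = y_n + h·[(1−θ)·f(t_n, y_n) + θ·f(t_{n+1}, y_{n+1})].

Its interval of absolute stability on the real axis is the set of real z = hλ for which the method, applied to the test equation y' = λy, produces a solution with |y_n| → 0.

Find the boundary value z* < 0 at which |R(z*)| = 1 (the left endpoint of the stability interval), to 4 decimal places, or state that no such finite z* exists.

interval (−∞, 0).

With y'=λy (z=hλ):
  y_{n+1} = y_n + z·[1/4·y_n + 3/4·y_{n+1}] ⇒ (1 − 3/4z)y_{n+1} = (1 + 1/4z)y_n
  ⇒ R(z) = (1 + 1/4z)/(1 − 3/4z).

Find x<0 with |R(x)|<1.
x=-0.55: |R|=0.6106
x=-2: |R|=0.2000
x=-10: |R|=0.1765
x=-100: |R|=0.3158
θ=3/4≥1/2 ⇒ |1+1/4x|<|1−3/4x| ∀x<0 ⇒ unbounded interval.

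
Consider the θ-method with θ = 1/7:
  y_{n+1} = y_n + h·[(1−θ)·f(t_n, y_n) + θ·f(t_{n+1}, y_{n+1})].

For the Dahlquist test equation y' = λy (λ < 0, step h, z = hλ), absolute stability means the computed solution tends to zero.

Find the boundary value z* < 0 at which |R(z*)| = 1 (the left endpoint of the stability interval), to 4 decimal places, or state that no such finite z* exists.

left endpoint -2.8000.

On y'=λy, z=hλ:
  y_{n+1} = y_n + z·[6/7·y_n + 1/7·y_{n+1}] ⇒ (1 − 1/7z)y_{n+1} = (1 + 6/7z)y_n
  so R(z) = (1 + 6/7z)/(1 − 1/7z).

Need |R(x)|<1, x<0.
x=-1.58: |R|=0.2890
R=−1: 1+6/7x = −1+1/7x ⇒ -5/7x=2 ⇒ x=2/(-5/7)=-2.8000
Confirm numerically:
  x=-2.668: |R|=0.93173 <1
  x=-2.566: |R|=0.87769 <1
  x=-1.955: |R|=0.52820 <1
  x=-1.418: |R|=0.17914 <1
  x=-3.223: |R|=1.20689 >1
  x=-2.914: |R|=1.05749 >1
Stable set (-2.8000, 0).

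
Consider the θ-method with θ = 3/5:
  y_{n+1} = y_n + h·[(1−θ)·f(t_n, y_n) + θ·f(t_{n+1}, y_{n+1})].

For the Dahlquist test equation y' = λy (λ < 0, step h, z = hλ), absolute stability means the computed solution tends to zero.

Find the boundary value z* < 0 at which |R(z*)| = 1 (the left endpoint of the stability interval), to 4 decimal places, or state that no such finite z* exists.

On y'=λy, z=hλ:
  y_{n+1} = y_n + z·[2/5·y_n + 3/5·y_{n+1}] ⇒ (1 − 3/5z)y_{n+1} = (1 + 2/5z)y_n
  R(z) = (1 + 2/5z)/(1 − 3/5z).

Boundary: |R(x)|=1, x<0.
x=-1.79: |R|=0.1369
x=-2: |R|=0.0909
x=-10: |R|=0.4286
x=-100: |R|=0.6393
θ=3/5≥1/2 ⇒ |1+2/5x|<|1−3/5x| ∀x<0 ⇒ unbounded interval.

(−∞, 0) — no finite endpoint.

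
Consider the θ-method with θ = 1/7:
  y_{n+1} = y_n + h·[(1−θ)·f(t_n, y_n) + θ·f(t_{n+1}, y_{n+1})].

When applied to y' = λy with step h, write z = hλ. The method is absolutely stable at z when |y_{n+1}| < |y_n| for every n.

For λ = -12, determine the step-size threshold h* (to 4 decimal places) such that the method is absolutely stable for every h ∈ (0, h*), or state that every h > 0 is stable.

Test eqn y'=λy, z=hλ:
  y_{n+1} = y_n + z·[6/7·y_n + 1/7·y_{n+1}] ⇒ (1 − 1/7z)y_{n+1} = (1 + 6/7z)y_n
  Hence R(z) = (1 + 6/7z)/(1 − 1/7z).

Need |R(x)|<1, x<0.
x=-1.13: |R|=0.0271
R=−1: 1+6/7x = −1+1/7x ⇒ -5/7x=2 ⇒ x=2/(-5/7)=-2.8000
Confirm numerically:
  x=-1.995: |R|=0.55253 <1
  x=-1.894: |R|=0.49067 <1
  x=-1.691: |R|=0.36198 <1
  x=-3.324: |R|=1.25378 >1
  x=-3.148: |R|=1.17146 >1
Interval (-2.8000, 0).

(-2.8000,0); λ=-12 ⇒ h* = (14/5)/12 = 0.2333.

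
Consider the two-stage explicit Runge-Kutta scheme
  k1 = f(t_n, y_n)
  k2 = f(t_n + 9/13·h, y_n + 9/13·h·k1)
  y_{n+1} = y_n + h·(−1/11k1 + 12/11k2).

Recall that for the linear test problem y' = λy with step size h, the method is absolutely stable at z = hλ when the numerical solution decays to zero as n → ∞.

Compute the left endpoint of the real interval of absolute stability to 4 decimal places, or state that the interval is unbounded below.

Set f=λy, z=hλ:
  k1=λy_n ⇒ h·k1=z·y_n;  k2=λ(1+9/13z)y_n ⇒ h·k2=z(1+9/13z)y_n
  y_{n+1}/y_n = 1 − 1/11z + 12/11z(1+9/13z) = 1 + z + 108/143z²
  R(z) = 1 + z + 108/143z².

Boundary: |R(x)|=1, x<0.
x=-0.93: |R|=0.7232
R=1: x+108/143x²=0 ⇒ x=−143/108=-1.3241; min R=1−1/(4·108/143)=0.6690>−1
Confirm numerically:
  x=-1.133: |R|=0.83650 <1
  x=-0.871: |R|=0.70196 <1
  x=-0.637: |R|=0.66945 <1
  x=-0.614: |R|=0.67072 <1
  x=-1.567: |R|=1.28750 >1
  x=-1.553: |R|=1.26851 >1
  x=-1.450: |R|=1.13790 >1
Stable set (-1.3241, 0).

left endpoint -1.3241.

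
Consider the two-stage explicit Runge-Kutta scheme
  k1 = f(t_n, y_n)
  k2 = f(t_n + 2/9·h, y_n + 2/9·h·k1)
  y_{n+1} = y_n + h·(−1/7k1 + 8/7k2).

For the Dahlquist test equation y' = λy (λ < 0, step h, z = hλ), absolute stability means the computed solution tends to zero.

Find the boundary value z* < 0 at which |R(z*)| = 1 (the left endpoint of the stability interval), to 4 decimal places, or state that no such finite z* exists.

z* = -3.9375.

Test eqn y'=λy, z=hλ:
  k1=λy_n ⇒ h·k1=z·y_n;  k2=λ(1+2/9z)y_n ⇒ h·k2=z(1+2/9z)y_n
  y_{n+1}/y_n = 1 − 1/7z + 8/7z(1+2/9z) = 1 + z + 16/63z²
  ⇒ R(z) = 1 + z + 16/63z².

Find x<0 with |R(x)|<1.
x=-1.59: |R|=0.0521
R=1: x+16/63x²=0 ⇒ x=−63/16=-3.9375; min R=1−1/(4·16/63)=0.0156>−1
Confirm numerically:
  x=-3.529: |R|=0.63388 <1
  x=-2.636: |R|=0.12870 <1
  x=-2.320: |R|=0.04696 <1
  x=-1.831: |R|=0.02044 <1
  x=-4.404: |R|=1.52177 >1
  x=-4.108: |R|=1.17788 >1
So |R|<1 on (-3.9375, 0).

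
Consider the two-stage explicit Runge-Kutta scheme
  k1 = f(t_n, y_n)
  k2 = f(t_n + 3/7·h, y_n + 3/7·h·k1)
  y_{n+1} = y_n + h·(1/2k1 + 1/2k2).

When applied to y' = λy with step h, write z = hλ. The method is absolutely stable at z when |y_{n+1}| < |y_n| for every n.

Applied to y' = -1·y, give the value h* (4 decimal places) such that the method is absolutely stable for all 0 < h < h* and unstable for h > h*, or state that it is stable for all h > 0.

Test eqn y'=λy, z=hλ:
  k1=λy_n ⇒ h·k1=z·y_n;  k2=λ(1+3/7z)y_n ⇒ h·k2=z(1+3/7z)y_n
  y_{n+1}/y_n = 1 + 1/2z + 1/2z(1+3/7z) = 1 + z + 3/14z²
  Hence R(z) = 1 + z + 3/14z².

Need |R(x)|<1, x<0.
x=-0.4: |R|=0.6343
R=1: x+3/14x²=0 ⇒ x=−14/3=-4.6667; min R=1−1/(4·3/14)=-0.1667>−1
Confirm numerically:
  x=-3.072: |R|=0.04975 <1
  x=-2.919: |R|=0.09317 <1
  x=-1.923: |R|=0.13059 <1
  x=-4.942: |R|=1.29158 >1
  x=-4.922: |R|=1.26930 >1
  x=-4.791: |R|=1.12765 >1
Interval (-4.6667, 0).

(-4.6667,0); λ=-1 ⇒ h* = (14/3)/1 = 4.6667.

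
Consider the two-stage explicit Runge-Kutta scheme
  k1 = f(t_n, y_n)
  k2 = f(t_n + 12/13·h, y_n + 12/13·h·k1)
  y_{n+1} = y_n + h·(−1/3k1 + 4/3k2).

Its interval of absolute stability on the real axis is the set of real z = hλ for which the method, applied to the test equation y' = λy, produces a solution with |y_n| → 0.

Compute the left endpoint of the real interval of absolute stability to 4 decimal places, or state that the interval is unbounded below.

z* = -0.8125.

Test eqn y'=λy, z=hλ:
  k1=λy_n ⇒ h·k1=z·y_n;  k2=λ(1+12/13z)y_n ⇒ h·k2=z(1+12/13z)y_n
  y_{n+1}/y_n = 1 − 1/3z + 4/3z(1+12/13z) = 1 + z + 16/13z²
  R(z) = 1 + z + 16/13z².

Find x<0 with |R(x)|<1.
x=-1.65: |R|=2.7008
R=1: x+16/13x²=0 ⇒ x=−13/16=-0.8125; min R=1−1/(4·16/13)=0.7969>−1
Confirm numerically:
  x=-0.708: |R|=0.90894 <1
  x=-0.703: |R|=0.90526 <1
  x=-0.657: |R|=0.87426 <1
  x=-0.569: |R|=0.82948 <1
  x=-1.310: |R|=1.80212 >1
  x=-1.106: |R|=1.39952 >1
  x=-1.064: |R|=1.32935 >1
Interval (-0.8125, 0).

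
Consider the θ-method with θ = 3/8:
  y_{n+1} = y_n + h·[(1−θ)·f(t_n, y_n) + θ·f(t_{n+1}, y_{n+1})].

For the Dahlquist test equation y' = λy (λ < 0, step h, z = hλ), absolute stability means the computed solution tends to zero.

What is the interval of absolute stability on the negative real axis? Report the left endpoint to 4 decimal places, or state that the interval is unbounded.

z∈(-8.0000,0).

Test eqn y'=λy, z=hλ:
  y_{n+1} = y_n + z·[5/8·y_n + 3/8·y_{n+1}] ⇒ (1 − 3/8z)y_{n+1} = (1 + 5/8z)y_n
  so R(z) = (1 + 5/8z)/(1 − 3/8z).

Need |R(x)|<1, x<0.
x=-0.74: |R|=0.4207
R=−1: 1+5/8x = −1+3/8x ⇒ -1/4x=2 ⇒ x=2/(-1/4)=-8.0000
Confirm numerically:
  x=-6.218: |R|=0.86629 <1
  x=-6.032: |R|=0.84917 <1
  x=-5.601: |R|=0.80656 <1
  x=-3.321: |R|=0.47904 <1
  x=-8.466: |R|=1.02791 >1
  x=-8.405: |R|=1.02439 >1
  x=-8.041: |R|=1.00255 >1
Interval (-8.0000, 0).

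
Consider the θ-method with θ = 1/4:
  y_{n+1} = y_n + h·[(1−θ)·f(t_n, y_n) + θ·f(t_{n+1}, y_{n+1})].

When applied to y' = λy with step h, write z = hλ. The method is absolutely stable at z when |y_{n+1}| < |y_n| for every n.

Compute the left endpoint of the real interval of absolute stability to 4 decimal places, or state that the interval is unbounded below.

left endpoint -4.0000.

Set f=λy, z=hλ:
  y_{n+1} = y_n + z·[3/4·y_n + 1/4·y_{n+1}] ⇒ (1 − 1/4z)y_{n+1} = (1 + 3/4z)y_n
  Hence R(z) = (1 + 3/4z)/(1 − 1/4z).

Need |R(x)|<1, x<0.
x=-1.46: |R|=0.0696
R=−1: 1+3/4x = −1+1/4x ⇒ -1/2x=2 ⇒ x=2/(-1/2)=-4.0000
Confirm numerically:
  x=-3.867: |R|=0.96619 <1
  x=-3.362: |R|=0.82668 <1
  x=-2.824: |R|=0.65533 <1
  x=-2.389: |R|=0.49570 <1
  x=-4.281: |R|=1.06787 >1
  x=-4.071: |R|=1.01759 >1
So |R|<1 on (-4.0000, 0).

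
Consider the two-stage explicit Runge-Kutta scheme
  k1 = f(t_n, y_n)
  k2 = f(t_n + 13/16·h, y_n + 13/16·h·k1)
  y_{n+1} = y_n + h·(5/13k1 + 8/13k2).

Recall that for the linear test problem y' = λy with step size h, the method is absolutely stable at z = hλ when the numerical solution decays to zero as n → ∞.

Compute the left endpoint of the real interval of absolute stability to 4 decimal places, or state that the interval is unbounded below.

On y'=λy, z=hλ:
  k1=λy_n ⇒ h·k1=z·y_n;  k2=λ(1+13/16z)y_n ⇒ h·k2=z(1+13/16z)y_n
  y_{n+1}/y_n = 1 + 5/13z + 8/13z(1+13/16z) = 1 + z + 1/2z²
  Hence R(z) = 1 + z + 1/2z².

Boundary: |R(x)|=1, x<0.
x=-0.95: |R|=0.5012
R=1: x+1/2x²=0 ⇒ x=−2=-2.0000; min R=1−1/(4·1/2)=0.5000>−1
Confirm numerically:
  x=-1.911: |R|=0.91496 <1
  x=-1.766: |R|=0.79338 <1
  x=-1.108: |R|=0.50583 <1
  x=-1.091: |R|=0.50414 <1
  x=-2.408: |R|=1.49123 >1
  x=-2.281: |R|=1.32048 >1
Interval (-2.0000, 0).

z* = -2.0000.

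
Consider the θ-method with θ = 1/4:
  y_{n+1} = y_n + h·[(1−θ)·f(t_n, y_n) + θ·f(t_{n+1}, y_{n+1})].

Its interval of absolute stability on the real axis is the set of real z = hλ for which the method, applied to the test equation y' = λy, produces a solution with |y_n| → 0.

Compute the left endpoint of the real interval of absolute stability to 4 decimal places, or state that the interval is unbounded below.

On y'=λy, z=hλ:
  y_{n+1} = y_n + z·[3/4·y_n + 1/4·y_{n+1}] ⇒ (1 − 1/4z)y_{n+1} = (1 + 3/4z)y_n
  ⇒ R(z) = (1 + 3/4z)/(1 − 1/4z).

Solve |R(x)|<1 on ℝ⁻.
x=-0.79: |R|=0.3403
R=−1: 1+3/4x = −1+1/4x ⇒ -1/2x=2 ⇒ x=2/(-1/2)=-4.0000
Confirm numerically:
  x=-3.965: |R|=0.99121 <1
  x=-2.780: |R|=0.64012 <1
  x=-2.270: |R|=0.44817 <1
  x=-1.779: |R|=0.23135 <1
  x=-4.286: |R|=1.06903 >1
  x=-4.229: |R|=1.05566 >1
Stable set (-4.0000, 0).

z* = -4.0000.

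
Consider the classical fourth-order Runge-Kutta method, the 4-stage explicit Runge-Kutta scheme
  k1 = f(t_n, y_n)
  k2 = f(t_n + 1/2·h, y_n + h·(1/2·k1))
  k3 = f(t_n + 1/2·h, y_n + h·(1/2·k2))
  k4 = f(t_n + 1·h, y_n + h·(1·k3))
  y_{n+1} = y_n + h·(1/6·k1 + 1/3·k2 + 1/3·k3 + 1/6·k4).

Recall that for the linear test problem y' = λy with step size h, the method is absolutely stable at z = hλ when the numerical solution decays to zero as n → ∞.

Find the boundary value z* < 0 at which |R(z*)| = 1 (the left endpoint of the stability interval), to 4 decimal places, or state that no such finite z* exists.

Set f=λy, z=hλ:
  order 4, 4-stage ⇒ R(z)=1+z+z^2/2+z^3/6+z^4/24
  (e.g. R(-0.85)=0.43065, |R|=0.43065)

Boundary: |R(x)|=1, x<0.
x=-0.85: |R|=0.4306
|R(-3.18)|=1.7775 |R(-2.17)|=0.4053 |R(-1.84)|=0.2921
Bisect:
  x_lo=-3.3484 |R|=2.2384  x_hi=-0.2324 |R|=0.7927
  mid=-1.79041 |R|=0.28398 →hi
  mid=-2.56942 |R|=0.72042 →hi
  mid=-2.95893 |R|=1.29495 →lo
  mid=-2.76418 |R|=0.96863 →hi
  mid=-2.86156 |R|=1.12120 →lo
  mid=-2.81287 |R|=1.04237 →lo
  mid=-2.78852 |R|=1.00488 →lo
  mid=-2.77635 |R|=0.98660 →hi
  mid=-2.78244 |R|=0.99570 →hi
  mid=-2.78548 |R|=1.00028 →lo
  ...
  [-2.78548,-2.78529] ⇒ x*=-2.7853
Interval (-2.7853, 0).

z* = -2.7853.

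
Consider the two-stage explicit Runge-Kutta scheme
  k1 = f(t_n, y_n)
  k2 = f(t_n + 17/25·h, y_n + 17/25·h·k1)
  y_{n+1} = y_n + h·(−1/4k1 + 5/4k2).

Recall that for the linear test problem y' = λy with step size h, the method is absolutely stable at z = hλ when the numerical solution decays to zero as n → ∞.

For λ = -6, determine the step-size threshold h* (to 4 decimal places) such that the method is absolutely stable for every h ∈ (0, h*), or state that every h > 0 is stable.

(-1.1765,0); λ=-6 ⇒ h* = (20/17)/6 = 0.1961.

Test eqn y'=λy, z=hλ:
  k1=λy_n ⇒ h·k1=z·y_n;  k2=λ(1+17/25z)y_n ⇒ h·k2=z(1+17/25z)y_n
  y_{n+1}/y_n = 1 − 1/4z + 5/4z(1+17/25z) = 1 + z + 17/20z²
  Hence R(z) = 1 + z + 17/20z².

Boundary: |R(x)|=1, x<0.
x=-1.05: |R|=0.8871
R=1: x+17/20x²=0 ⇒ x=−20/17=-1.1765; min R=1−1/(4·17/20)=0.7059>−1
Confirm numerically:
  x=-1.080: |R|=0.91144 <1
  x=-0.788: |R|=0.73980 <1
  x=-0.700: |R|=0.71650 <1
  x=-1.747: |R|=1.84721 >1
  x=-1.615: |R|=1.60199 >1
  x=-1.494: |R|=1.40323 >1
So |R|<1 on (-1.1765, 0).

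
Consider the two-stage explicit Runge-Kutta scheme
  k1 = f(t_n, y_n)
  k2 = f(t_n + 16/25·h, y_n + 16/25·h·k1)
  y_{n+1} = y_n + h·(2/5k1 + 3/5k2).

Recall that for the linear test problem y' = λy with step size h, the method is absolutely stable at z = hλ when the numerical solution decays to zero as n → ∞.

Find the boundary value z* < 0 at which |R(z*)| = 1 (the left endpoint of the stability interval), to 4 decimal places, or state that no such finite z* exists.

z* = -2.6042.

Set f=λy, z=hλ:
  k1=λy_n ⇒ h·k1=z·y_n;  k2=λ(1+16/25z)y_n ⇒ h·k2=z(1+16/25z)y_n
  y_{n+1}/y_n = 1 + 2/5z + 3/5z(1+16/25z) = 1 + z + 48/125z²
  Hence R(z) = 1 + z + 48/125z².

Boundary: |R(x)|=1, x<0.
x=-1.33: |R|=0.3493
R=1: x+48/125x²=0 ⇒ x=−125/48=-2.6042; min R=1−1/(4·48/125)=0.3490>−1
Confirm numerically:
  x=-2.550: |R|=0.94696 <1
  x=-2.431: |R|=0.83835 <1
  x=-1.634: |R|=0.39126 <1
  x=-1.150: |R|=0.35784 <1
  x=-3.094: |R|=1.58197 >1
  x=-2.968: |R|=1.41467 >1
  x=-2.663: |R|=1.06016 >1
Stable set (-2.6042, 0).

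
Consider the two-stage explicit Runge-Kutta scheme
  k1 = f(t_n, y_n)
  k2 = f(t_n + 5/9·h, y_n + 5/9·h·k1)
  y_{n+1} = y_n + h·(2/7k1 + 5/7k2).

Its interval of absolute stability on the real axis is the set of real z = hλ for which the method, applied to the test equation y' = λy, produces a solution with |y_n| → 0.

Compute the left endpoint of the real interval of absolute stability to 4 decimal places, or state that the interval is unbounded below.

left endpoint -2.5200.

Set f=λy, z=hλ:
  k1=λy_n ⇒ h·k1=z·y_n;  k2=λ(1+5/9z)y_n ⇒ h·k2=z(1+5/9z)y_n
  y_{n+1}/y_n = 1 + 2/7z + 5/7z(1+5/9z) = 1 + z + 25/63z²
  Hence R(z) = 1 + z + 25/63z².

Boundary: |R(x)|=1, x<0.
x=-1.47: |R|=0.3875
R=1: x+25/63x²=0 ⇒ x=−63/25=-2.5200; min R=1−1/(4·25/63)=0.3700>−1
Confirm numerically:
  x=-1.942: |R|=0.55457 <1
  x=-1.683: |R|=0.44100 <1
  x=-1.169: |R|=0.37329 <1
  x=-1.051: |R|=0.38733 <1
  x=-3.077: |R|=1.68011 >1
  x=-2.799: |R|=1.30989 >1
  x=-2.588: |R|=1.06983 >1
Stable set (-2.5200, 0).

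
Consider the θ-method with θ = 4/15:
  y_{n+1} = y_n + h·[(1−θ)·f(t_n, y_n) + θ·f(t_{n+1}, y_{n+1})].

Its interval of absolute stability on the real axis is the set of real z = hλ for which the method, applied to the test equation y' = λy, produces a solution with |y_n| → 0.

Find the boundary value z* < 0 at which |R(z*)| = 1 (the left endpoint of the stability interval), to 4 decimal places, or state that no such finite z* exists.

On y'=λy, z=hλ:
  y_{n+1} = y_n + z·[11/15·y_n + 4/15·y_{n+1}] ⇒ (1 − 4/15z)y_{n+1} = (1 + 11/15z)y_n
  Hence R(z) = (1 + 11/15z)/(1 − 4/15z).

Boundary: |R(x)|=1, x<0.
x=-0.59: |R|=0.4902
R=−1: 1+11/15x = −1+4/15x ⇒ -7/15x=2 ⇒ x=2/(-7/15)=-4.2857
Confirm numerically:
  x=-3.758: |R|=0.87700 <1
  x=-3.000: |R|=0.66667 <1
  x=-2.761: |R|=0.59019 <1
  x=-4.639: |R|=1.07370 >1
  x=-4.479: |R|=1.04110 >1
  x=-4.434: |R|=1.03171 >1
So |R|<1 on (-4.2857, 0).

left endpoint -4.2857.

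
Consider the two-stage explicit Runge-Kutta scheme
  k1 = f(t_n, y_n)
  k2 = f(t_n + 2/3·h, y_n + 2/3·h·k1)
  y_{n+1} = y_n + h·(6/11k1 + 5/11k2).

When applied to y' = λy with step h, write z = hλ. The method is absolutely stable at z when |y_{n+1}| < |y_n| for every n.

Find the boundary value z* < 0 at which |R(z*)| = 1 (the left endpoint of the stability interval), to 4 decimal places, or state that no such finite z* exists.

left endpoint -3.3000.

With y'=λy (z=hλ):
  k1=λy_n ⇒ h·k1=z·y_n;  k2=λ(1+2/3z)y_n ⇒ h·k2=z(1+2/3z)y_n
  y_{n+1}/y_n = 1 + 6/11z + 5/11z(1+2/3z) = 1 + z + 10/33z²
  Hence R(z) = 1 + z + 10/33z².

Need |R(x)|<1, x<0.
x=-1.52: |R|=0.1801
R=1: x+10/33x²=0 ⇒ x=−33/10=-3.3000; min R=1−1/(4·10/33)=0.1750>−1
Confirm numerically:
  x=-3.069: |R|=0.78517 <1
  x=-2.886: |R|=0.63794 <1
  x=-2.311: |R|=0.30740 <1
  x=-1.551: |R|=0.17797 <1
  x=-3.606: |R|=1.33437 >1
  x=-3.541: |R|=1.25860 >1
  x=-3.396: |R|=1.09879 >1
Interval (-3.3000, 0).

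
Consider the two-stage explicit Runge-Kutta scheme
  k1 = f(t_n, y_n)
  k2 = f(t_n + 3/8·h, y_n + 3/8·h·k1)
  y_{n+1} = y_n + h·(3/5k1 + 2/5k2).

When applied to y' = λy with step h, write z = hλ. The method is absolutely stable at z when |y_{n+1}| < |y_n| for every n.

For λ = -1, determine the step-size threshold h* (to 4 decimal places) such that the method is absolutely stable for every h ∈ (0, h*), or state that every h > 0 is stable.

On y'=λy, z=hλ:
  k1=λy_n ⇒ h·k1=z·y_n;  k2=λ(1+3/8z)y_n ⇒ h·k2=z(1+3/8z)y_n
  y_{n+1}/y_n = 1 + 3/5z + 2/5z(1+3/8z) = 1 + z + 3/20z²
  ⇒ R(z) = 1 + z + 3/20z².

Boundary: |R(x)|=1, x<0.
x=-1.09: |R|=0.0882
R=1: x+3/20x²=0 ⇒ x=−20/3=-6.6667; min R=1−1/(4·3/20)=-0.6667>−1
Confirm numerically:
  x=-6.562: |R|=0.89698 <1
  x=-4.988: |R|=0.25598 <1
  x=-4.263: |R|=0.53702 <1
  x=-3.488: |R|=0.66308 <1
  x=-7.147: |R|=1.51494 >1
  x=-6.960: |R|=1.30624 >1
  x=-6.888: |R|=1.22868 >1
Interval (-6.6667, 0).

(-6.6667,0); λ=-1 ⇒ h* = (20/3)/1 = 6.6667.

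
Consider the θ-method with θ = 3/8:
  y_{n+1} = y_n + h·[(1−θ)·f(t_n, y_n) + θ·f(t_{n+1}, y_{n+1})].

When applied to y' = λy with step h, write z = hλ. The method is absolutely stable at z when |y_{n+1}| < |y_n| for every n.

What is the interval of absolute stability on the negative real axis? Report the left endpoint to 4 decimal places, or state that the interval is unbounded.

z∈(-8.0000,0).

On y'=λy, z=hλ:
  y_{n+1} = y_n + z·[5/8·y_n + 3/8·y_{n+1}] ⇒ (1 − 3/8z)y_{n+1} = (1 + 5/8z)y_n
  ⇒ R(z) = (1 + 5/8z)/(1 − 3/8z).

Boundary: |R(x)|=1, x<0.
x=-0.4: |R|=0.6522
R=−1: 1+5/8x = −1+3/8x ⇒ -1/4x=2 ⇒ x=2/(-1/4)=-8.0000
Confirm numerically:
  x=-7.119: |R|=0.93998 <1
  x=-6.886: |R|=0.92226 <1
  x=-6.615: |R|=0.90052 <1
  x=-4.250: |R|=0.63855 <1
  x=-8.519: |R|=1.03093 >1
  x=-8.481: |R|=1.02877 >1
  x=-8.173: |R|=1.01064 >1
Interval (-8.0000, 0).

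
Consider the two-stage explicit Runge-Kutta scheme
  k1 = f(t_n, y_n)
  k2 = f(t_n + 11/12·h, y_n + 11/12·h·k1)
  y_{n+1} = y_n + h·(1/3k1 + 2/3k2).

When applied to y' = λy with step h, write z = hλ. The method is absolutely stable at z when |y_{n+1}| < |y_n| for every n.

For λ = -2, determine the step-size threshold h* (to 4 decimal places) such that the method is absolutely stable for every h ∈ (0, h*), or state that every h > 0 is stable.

On y'=λy, z=hλ:
  k1=λy_n ⇒ h·k1=z·y_n;  k2=λ(1+11/12z)y_n ⇒ h·k2=z(1+11/12z)y_n
  y_{n+1}/y_n = 1 + 1/3z + 2/3z(1+11/12z) = 1 + z + 11/18z²
  R(z) = 1 + z + 11/18z².

Solve |R(x)|<1 on ℝ⁻.
x=-1.64: |R|=1.0036
R=1: x+11/18x²=0 ⇒ x=−18/11=-1.6364; min R=1−1/(4·11/18)=0.5909>−1
Confirm numerically:
  x=-1.409: |R|=0.80423 <1
  x=-0.907: |R|=0.59573 <1
  x=-0.660: |R|=0.60620 <1
  x=-2.201: |R|=1.75947 >1
  x=-1.785: |R|=1.16214 >1
So |R|<1 on (-1.6364, 0).

(-1.6364,0); λ=-2 ⇒ h* = (18/11)/2 = 0.8182.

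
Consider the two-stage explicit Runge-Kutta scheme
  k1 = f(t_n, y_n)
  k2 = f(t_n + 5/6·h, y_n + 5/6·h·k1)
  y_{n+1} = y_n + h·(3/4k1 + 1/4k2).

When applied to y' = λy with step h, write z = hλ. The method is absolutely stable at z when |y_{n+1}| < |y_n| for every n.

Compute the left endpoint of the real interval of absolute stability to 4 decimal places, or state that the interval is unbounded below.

z* = -4.8000.

Set f=λy, z=hλ:
  k1=λy_n ⇒ h·k1=z·y_n;  k2=λ(1+5/6z)y_n ⇒ h·k2=z(1+5/6z)y_n
  y_{n+1}/y_n = 1 + 3/4z + 1/4z(1+5/6z) = 1 + z + 5/24z²
  Hence R(z) = 1 + z + 5/24z².

Solve |R(x)|<1 on ℝ⁻.
x=-0.37: |R|=0.6585
R=1: x+5/24x²=0 ⇒ x=−24/5=-4.8000; min R=1−1/(4·5/24)=-0.2000>−1
Confirm numerically:
  x=-3.857: |R|=0.24226 <1
  x=-3.288: |R|=0.03572 <1
  x=-1.931: |R|=0.15417 <1
  x=-5.143: |R|=1.36751 >1
  x=-4.988: |R|=1.19536 >1
  x=-4.859: |R|=1.05973 >1
So |R|<1 on (-4.8000, 0).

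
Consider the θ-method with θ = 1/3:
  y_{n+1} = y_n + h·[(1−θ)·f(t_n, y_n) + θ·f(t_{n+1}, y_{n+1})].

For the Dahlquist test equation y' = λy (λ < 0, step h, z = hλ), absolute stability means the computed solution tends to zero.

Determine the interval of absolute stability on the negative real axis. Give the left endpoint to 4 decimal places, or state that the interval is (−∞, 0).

(-6.0000, 0).

Set f=λy, z=hλ:
  y_{n+1} = y_n + z·[2/3·y_n + 1/3·y_{n+1}] ⇒ (1 − 1/3z)y_{n+1} = (1 + 2/3z)y_n
  so R(z) = (1 + 2/3z)/(1 − 1/3z).

Boundary: |R(x)|=1, x<0.
x=-0.85: |R|=0.3377
R=−1: 1+2/3x = −1+1/3x ⇒ -1/3x=2 ⇒ x=2/(-1/3)=-6.0000
Confirm numerically:
  x=-5.774: |R|=0.97424 <1
  x=-5.574: |R|=0.95031 <1
  x=-5.501: |R|=0.94130 <1
  x=-6.314: |R|=1.03371 >1
  x=-6.149: |R|=1.01629 >1
So |R|<1 on (-6.0000, 0).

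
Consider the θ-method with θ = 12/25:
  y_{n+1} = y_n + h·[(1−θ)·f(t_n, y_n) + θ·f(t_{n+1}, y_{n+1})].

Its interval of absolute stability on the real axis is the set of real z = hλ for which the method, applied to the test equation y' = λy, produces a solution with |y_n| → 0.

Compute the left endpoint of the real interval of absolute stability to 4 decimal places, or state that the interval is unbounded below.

Test eqn y'=λy, z=hλ:
  y_{n+1} = y_n + z·[13/25·y_n + 12/25·y_{n+1}] ⇒ (1 − 12/25z)y_{n+1} = (1 + 13/25z)y_n
  R(z) = (1 + 13/25z)/(1 − 12/25z).

Solve |R(x)|<1 on ℝ⁻.
x=-1.31: |R|=0.1957
R=−1: 1+13/25x = −1+12/25x ⇒ -1/25x=2 ⇒ x=2/(-1/25)=-50.0000
Confirm numerically:
  x=-48.596: |R|=0.99769 <1
  x=-30.038: |R|=0.94821 <1
  x=-20.826: |R|=0.89388 <1
  x=-50.158: |R|=1.00025 >1
  x=-50.042: |R|=1.00007 >1
So |R|<1 on (-50.0000, 0).

z* = -50.0000.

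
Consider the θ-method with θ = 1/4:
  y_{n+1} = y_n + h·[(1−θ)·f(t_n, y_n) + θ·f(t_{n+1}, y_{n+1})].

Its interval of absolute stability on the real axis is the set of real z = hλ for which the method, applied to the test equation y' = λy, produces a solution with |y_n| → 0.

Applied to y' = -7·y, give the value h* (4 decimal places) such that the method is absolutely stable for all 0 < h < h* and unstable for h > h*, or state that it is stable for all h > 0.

(-4.0000,0); λ=-7 ⇒ h* = (4)/7 = 0.5714.

With y'=λy (z=hλ):
  y_{n+1} = y_n + z·[3/4·y_n + 1/4·y_{n+1}] ⇒ (1 − 1/4z)y_{n+1} = (1 + 3/4z)y_n
  so R(z) = (1 + 3/4z)/(1 − 1/4z).

Find x<0 with |R(x)|<1.
x=-0.41: |R|=0.6281
R=−1: 1+3/4x = −1+1/4x ⇒ -1/2x=2 ⇒ x=2/(-1/2)=-4.0000
Confirm numerically:
  x=-3.140: |R|=0.75910 <1
  x=-2.345: |R|=0.47833 <1
  x=-2.127: |R|=0.38861 <1
  x=-4.549: |R|=1.12844 >1
  x=-4.228: |R|=1.05542 >1
  x=-4.031: |R|=1.00772 >1
So |R|<1 on (-4.0000, 0).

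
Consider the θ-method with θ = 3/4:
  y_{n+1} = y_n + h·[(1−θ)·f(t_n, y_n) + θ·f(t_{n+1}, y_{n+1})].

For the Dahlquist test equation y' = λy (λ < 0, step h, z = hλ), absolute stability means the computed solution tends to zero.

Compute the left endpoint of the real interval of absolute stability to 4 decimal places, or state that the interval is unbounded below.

On y'=λy, z=hλ:
  y_{n+1} = y_n + z·[1/4·y_n + 3/4·y_{n+1}] ⇒ (1 − 3/4z)y_{n+1} = (1 + 1/4z)y_n
  R(z) = (1 + 1/4z)/(1 − 3/4z).

Solve |R(x)|<1 on ℝ⁻.
x=-1.7: |R|=0.2527
x=-2: |R|=0.2000
x=-10: |R|=0.1765
x=-100: |R|=0.3158
θ=3/4≥1/2 ⇒ |1+1/4x|<|1−3/4x| ∀x<0 ⇒ stable on all of ℝ⁻.

unbounded; (−∞, 0).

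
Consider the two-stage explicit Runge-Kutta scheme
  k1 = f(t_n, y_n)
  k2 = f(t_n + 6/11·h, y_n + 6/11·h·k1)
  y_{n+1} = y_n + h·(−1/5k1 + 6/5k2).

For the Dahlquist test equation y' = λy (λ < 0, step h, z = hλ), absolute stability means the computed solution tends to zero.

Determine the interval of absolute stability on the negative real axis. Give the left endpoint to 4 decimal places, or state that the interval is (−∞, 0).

Set f=λy, z=hλ:
  k1=λy_n ⇒ h·k1=z·y_n;  k2=λ(1+6/11z)y_n ⇒ h·k2=z(1+6/11z)y_n
  y_{n+1}/y_n = 1 − 1/5z + 6/5z(1+6/11z) = 1 + z + 36/55z²
  R(z) = 1 + z + 36/55z².

Need |R(x)|<1, x<0.
x=-1.58: |R|=1.0540
R=1: x+36/55x²=0 ⇒ x=−55/36=-1.5278; min R=1−1/(4·36/55)=0.6181>−1
Confirm numerically:
  x=-1.487: |R|=0.96031 <1
  x=-1.314: |R|=0.81614 <1
  x=-0.807: |R|=0.61927 <1
  x=-0.769: |R|=0.61807 <1
  x=-2.034: |R|=1.67396 >1
  x=-1.823: |R|=1.35227 >1
  x=-1.731: |R|=1.23025 >1
Stable set (-1.5278, 0).

z∈(-1.5278,0).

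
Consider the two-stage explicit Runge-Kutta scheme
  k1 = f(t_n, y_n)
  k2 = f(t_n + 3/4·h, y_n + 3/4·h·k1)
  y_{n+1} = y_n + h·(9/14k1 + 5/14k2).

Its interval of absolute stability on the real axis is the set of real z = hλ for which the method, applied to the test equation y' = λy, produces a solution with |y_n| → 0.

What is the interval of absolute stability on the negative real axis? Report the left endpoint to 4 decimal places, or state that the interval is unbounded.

On y'=λy, z=hλ:
  k1=λy_n ⇒ h·k1=z·y_n;  k2=λ(1+3/4z)y_n ⇒ h·k2=z(1+3/4z)y_n
  y_{n+1}/y_n = 1 + 9/14z + 5/14z(1+3/4z) = 1 + z + 15/56z²
  Hence R(z) = 1 + z + 15/56z².

Boundary: |R(x)|=1, x<0.
x=-0.4: |R|=0.6429
R=1: x+15/56x²=0 ⇒ x=−56/15=-3.7333; min R=1−1/(4·15/56)=0.0667>−1
Confirm numerically:
  x=-2.935: |R|=0.37238 <1
  x=-2.814: |R|=0.30705 <1
  x=-2.153: |R|=0.08863 <1
  x=-4.162: |R|=1.47789 >1
  x=-4.035: |R|=1.32604 >1
So |R|<1 on (-3.7333, 0).

z∈(-3.7333,0).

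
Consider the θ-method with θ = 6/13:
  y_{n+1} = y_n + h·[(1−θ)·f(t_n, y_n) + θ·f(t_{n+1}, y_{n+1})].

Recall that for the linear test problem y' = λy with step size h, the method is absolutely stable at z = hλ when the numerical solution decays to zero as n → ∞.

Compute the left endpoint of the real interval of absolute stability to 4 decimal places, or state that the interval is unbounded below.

Test eqn y'=λy, z=hλ:
  y_{n+1} = y_n + z·[7/13·y_n + 6/13·y_{n+1}] ⇒ (1 − 6/13z)y_{n+1} = (1 + 7/13z)y_n
  Hence R(z) = (1 + 7/13z)/(1 − 6/13z).

Need |R(x)|<1, x<0.
x=-1.41: |R|=0.1459
R=−1: 1+7/13x = −1+6/13x ⇒ -1/13x=2 ⇒ x=2/(-1/13)=-26.0000
Confirm numerically:
  x=-23.759: |R|=0.98559 <1
  x=-21.092: |R|=0.96483 <1
  x=-17.881: |R|=0.93250 <1
  x=-26.594: |R|=1.00344 >1
  x=-26.397: |R|=1.00232 >1
Interval (-26.0000, 0).

left endpoint -26.0000.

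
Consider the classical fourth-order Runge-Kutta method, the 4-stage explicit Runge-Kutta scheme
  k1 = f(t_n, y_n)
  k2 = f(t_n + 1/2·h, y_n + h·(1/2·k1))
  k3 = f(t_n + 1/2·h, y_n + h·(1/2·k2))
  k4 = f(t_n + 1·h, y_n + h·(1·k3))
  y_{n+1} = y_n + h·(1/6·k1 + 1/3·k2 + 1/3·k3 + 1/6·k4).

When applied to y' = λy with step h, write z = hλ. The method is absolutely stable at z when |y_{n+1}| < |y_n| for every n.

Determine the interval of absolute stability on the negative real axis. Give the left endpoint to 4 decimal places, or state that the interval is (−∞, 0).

With y'=λy (z=hλ):
  order 4, 4-stage ⇒ R(z)=1+z+z^2/2+z^3/6+z^4/24
  (e.g. R(-0.84)=0.43476, |R|=0.43476)

Boundary: |R(x)|=1, x<0.
x=-0.84: |R|=0.4348
|R(-1.9)|=0.3048 |R(-1.59)|=0.2704 |R(-1.42)|=0.2804
Bisect:
  x_lo=-3.6040 |R|=3.1181  x_hi=-0.2588 |R|=0.7720
  mid=-1.93143 |R|=0.31277 →hi
  mid=-2.76773 |R|=0.97384 →hi
  mid=-3.18588 |R|=1.79214 →lo
  mid=-2.97681 |R|=1.32928 →lo
  mid=-2.87227 |R|=1.13925 →lo
  mid=-2.82000 |R|=1.05360 →lo
  mid=-2.79386 |R|=1.01300 →lo
  mid=-2.78080 |R|=0.99324 →hi
  ...
  [-2.78549,-2.78529] ⇒ x*=-2.7853
So |R|<1 on (-2.7853, 0).

z∈(-2.7853,0).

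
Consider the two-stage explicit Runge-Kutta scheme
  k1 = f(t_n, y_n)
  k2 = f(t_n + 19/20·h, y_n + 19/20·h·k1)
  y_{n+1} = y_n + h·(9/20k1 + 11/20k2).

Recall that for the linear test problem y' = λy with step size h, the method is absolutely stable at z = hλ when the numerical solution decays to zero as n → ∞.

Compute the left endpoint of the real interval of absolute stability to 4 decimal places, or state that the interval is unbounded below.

With y'=λy (z=hλ):
  k1=λy_n ⇒ h·k1=z·y_n;  k2=λ(1+19/20z)y_n ⇒ h·k2=z(1+19/20z)y_n
  y_{n+1}/y_n = 1 + 9/20z + 11/20z(1+19/20z) = 1 + z + 209/400z²
  ⇒ R(z) = 1 + z + 209/400z².

Solve |R(x)|<1 on ℝ⁻.
x=-1.15: |R|=0.5410
R=1: x+209/400x²=0 ⇒ x=−400/209=-1.9139; min R=1−1/(4·209/400)=0.5215>−1
Confirm numerically:
  x=-1.652: |R|=0.77396 <1
  x=-1.429: |R|=0.63797 <1
  x=-0.873: |R|=0.52521 <1
  x=-2.183: |R|=1.30697 >1
  x=-2.130: |R|=1.24053 >1
Stable set (-1.9139, 0).

left endpoint -1.9139.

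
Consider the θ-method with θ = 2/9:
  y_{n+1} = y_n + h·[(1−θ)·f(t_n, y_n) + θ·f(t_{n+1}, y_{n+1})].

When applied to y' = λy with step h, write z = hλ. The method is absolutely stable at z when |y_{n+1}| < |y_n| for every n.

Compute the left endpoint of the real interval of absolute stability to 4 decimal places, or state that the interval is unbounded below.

left endpoint -3.6000.

With y'=λy (z=hλ):
  y_{n+1} = y_n + z·[7/9·y_n + 2/9·y_{n+1}] ⇒ (1 − 2/9z)y_{n+1} = (1 + 7/9z)y_n
  Hence R(z) = (1 + 7/9z)/(1 − 2/9z).

Need |R(x)|<1, x<0.
x=-1.06: |R|=0.1421
R=−1: 1+7/9x = −1+2/9x ⇒ -5/9x=2 ⇒ x=2/(-5/9)=-3.6000
Confirm numerically:
  x=-1.872: |R|=0.32203 <1
  x=-1.855: |R|=0.31353 <1
  x=-1.852: |R|=0.31203 <1
  x=-4.025: |R|=1.12463 >1
  x=-3.790: |R|=1.05730 >1
Stable set (-3.6000, 0).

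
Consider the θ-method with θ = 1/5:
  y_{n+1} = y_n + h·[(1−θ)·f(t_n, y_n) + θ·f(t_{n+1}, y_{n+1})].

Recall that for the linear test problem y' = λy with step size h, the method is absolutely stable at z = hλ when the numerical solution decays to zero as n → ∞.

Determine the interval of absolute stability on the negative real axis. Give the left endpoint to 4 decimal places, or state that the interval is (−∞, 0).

(-3.3333, 0).

With y'=λy (z=hλ):
  y_{n+1} = y_n + z·[4/5·y_n + 1/5·y_{n+1}] ⇒ (1 − 1/5z)y_{n+1} = (1 + 4/5z)y_n
  ⇒ R(z) = (1 + 4/5z)/(1 − 1/5z).

Boundary: |R(x)|=1, x<0.
x=-1.12: |R|=0.0850
R=−1: 1+4/5x = −1+1/5x ⇒ -3/5x=2 ⇒ x=2/(-3/5)=-3.3333
Confirm numerically:
  x=-2.980: |R|=0.86717 <1
  x=-2.923: |R|=0.84463 <1
  x=-1.610: |R|=0.21785 <1
  x=-3.933: |R|=1.20139 >1
  x=-3.682: |R|=1.12048 >1
  x=-3.501: |R|=1.05917 >1
So |R|<1 on (-3.3333, 0).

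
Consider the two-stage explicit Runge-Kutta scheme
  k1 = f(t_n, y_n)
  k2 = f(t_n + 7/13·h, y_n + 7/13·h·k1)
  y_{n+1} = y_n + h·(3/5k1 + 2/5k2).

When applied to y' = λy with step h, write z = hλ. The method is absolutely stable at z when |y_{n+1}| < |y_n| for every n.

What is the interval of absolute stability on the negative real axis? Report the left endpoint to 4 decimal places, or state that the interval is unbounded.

z∈(-4.6429,0).

With y'=λy (z=hλ):
  k1=λy_n ⇒ h·k1=z·y_n;  k2=λ(1+7/13z)y_n ⇒ h·k2=z(1+7/13z)y_n
  y_{n+1}/y_n = 1 + 3/5z + 2/5z(1+7/13z) = 1 + z + 14/65z²
  so R(z) = 1 + z + 14/65z².

Find x<0 with |R(x)|<1.
x=-0.93: |R|=0.2563
R=1: x+14/65x²=0 ⇒ x=−65/14=-4.6429; min R=1−1/(4·14/65)=-0.1607>−1
Confirm numerically:
  x=-3.956: |R|=0.41476 <1
  x=-3.241: |R|=0.02142 <1
  x=-2.586: |R|=0.14564 <1
  x=-5.014: |R|=1.40081 >1
  x=-4.736: |R|=1.09501 >1
So |R|<1 on (-4.6429, 0).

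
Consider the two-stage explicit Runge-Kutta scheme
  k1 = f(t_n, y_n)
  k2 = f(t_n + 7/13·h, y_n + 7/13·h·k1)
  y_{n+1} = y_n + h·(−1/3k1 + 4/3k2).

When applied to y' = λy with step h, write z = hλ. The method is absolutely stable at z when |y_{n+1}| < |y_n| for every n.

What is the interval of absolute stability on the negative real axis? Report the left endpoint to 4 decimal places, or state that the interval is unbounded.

Set f=λy, z=hλ:
  k1=λy_n ⇒ h·k1=z·y_n;  k2=λ(1+7/13z)y_n ⇒ h·k2=z(1+7/13z)y_n
  y_{n+1}/y_n = 1 − 1/3z + 4/3z(1+7/13z) = 1 + z + 28/39z²
  so R(z) = 1 + z + 28/39z².

Need |R(x)|<1, x<0.
x=-1.48: |R|=1.0926
R=1: x+28/39x²=0 ⇒ x=−39/28=-1.3929; min R=1−1/(4·28/39)=0.6518>−1
Confirm numerically:
  x=-1.090: |R|=0.76299 <1
  x=-0.972: |R|=0.70631 <1
  x=-0.673: |R|=0.65218 <1
  x=-1.647: |R|=1.30051 >1
  x=-1.533: |R|=1.15424 >1
Interval (-1.3929, 0).

(-1.3929, 0).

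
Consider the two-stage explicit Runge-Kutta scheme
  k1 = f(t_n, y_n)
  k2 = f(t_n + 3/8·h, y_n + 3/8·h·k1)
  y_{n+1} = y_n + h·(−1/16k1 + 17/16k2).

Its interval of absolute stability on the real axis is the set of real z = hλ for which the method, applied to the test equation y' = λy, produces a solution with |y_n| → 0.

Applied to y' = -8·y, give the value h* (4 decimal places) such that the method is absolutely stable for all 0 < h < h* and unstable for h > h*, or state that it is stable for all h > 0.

(-2.5098,0); λ=-8 ⇒ h* = (128/51)/8 = 0.3137.

With y'=λy (z=hλ):
  k1=λy_n ⇒ h·k1=z·y_n;  k2=λ(1+3/8z)y_n ⇒ h·k2=z(1+3/8z)y_n
  y_{n+1}/y_n = 1 − 1/16z + 17/16z(1+3/8z) = 1 + z + 51/128z²
  ⇒ R(z) = 1 + z + 51/128z².

Boundary: |R(x)|=1, x<0.
x=-1.69: |R|=0.4480
R=1: x+51/128x²=0 ⇒ x=−128/51=-2.5098; min R=1−1/(4·51/128)=0.3725>−1
Confirm numerically:
  x=-1.742: |R|=0.46708 <1
  x=-1.353: |R|=0.37638 <1
  x=-1.165: |R|=0.37577 <1
  x=-2.912: |R|=1.46665 >1
  x=-2.806: |R|=1.33115 >1
So |R|<1 on (-2.5098, 0).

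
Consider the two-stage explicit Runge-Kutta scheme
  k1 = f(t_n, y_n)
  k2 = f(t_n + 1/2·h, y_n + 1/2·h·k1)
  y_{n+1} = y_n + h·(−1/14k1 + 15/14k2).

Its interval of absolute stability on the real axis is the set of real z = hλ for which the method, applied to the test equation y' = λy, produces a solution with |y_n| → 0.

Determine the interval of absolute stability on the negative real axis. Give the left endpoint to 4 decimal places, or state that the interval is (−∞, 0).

z∈(-1.8667,0).

With y'=λy (z=hλ):
  k1=λy_n ⇒ h·k1=z·y_n;  k2=λ(1+1/2z)y_n ⇒ h·k2=z(1+1/2z)y_n
  y_{n+1}/y_n = 1 − 1/14z + 15/14z(1+1/2z) = 1 + z + 15/28z²
  so R(z) = 1 + z + 15/28z².

Need |R(x)|<1, x<0.
x=-1.07: |R|=0.5433
R=1: x+15/28x²=0 ⇒ x=−28/15=-1.8667; min R=1−1/(4·15/28)=0.5333>−1
Confirm numerically:
  x=-1.838: |R|=0.97177 <1
  x=-1.761: |R|=0.90031 <1
  x=-1.703: |R|=0.85068 <1
  x=-2.464: |R|=1.78848 >1
  x=-2.139: |R|=1.31206 >1
So |R|<1 on (-1.8667, 0).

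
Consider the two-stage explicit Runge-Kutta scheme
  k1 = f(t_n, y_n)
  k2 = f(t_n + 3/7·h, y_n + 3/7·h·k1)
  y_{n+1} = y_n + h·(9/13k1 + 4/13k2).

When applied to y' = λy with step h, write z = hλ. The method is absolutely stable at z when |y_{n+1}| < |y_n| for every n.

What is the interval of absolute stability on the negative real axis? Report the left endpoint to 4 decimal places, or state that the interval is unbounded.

Test eqn y'=λy, z=hλ:
  k1=λy_n ⇒ h·k1=z·y_n;  k2=λ(1+3/7z)y_n ⇒ h·k2=z(1+3/7z)y_n
  y_{n+1}/y_n = 1 + 9/13z + 4/13z(1+3/7z) = 1 + z + 12/91z²
  R(z) = 1 + z + 12/91z².

Solve |R(x)|<1 on ℝ⁻.
x=-0.92: |R|=0.1916
R=1: x+12/91x²=0 ⇒ x=−91/12=-7.5833; min R=1−1/(4·12/91)=-0.8958>−1
Confirm numerically:
  x=-5.717: |R|=0.40701 <1
  x=-5.232: |R|=0.62226 <1
  x=-4.015: |R|=0.88926 <1
  x=-7.796: |R|=1.21863 >1
  x=-7.787: |R|=1.20914 >1
So |R|<1 on (-7.5833, 0).

(-7.5833, 0).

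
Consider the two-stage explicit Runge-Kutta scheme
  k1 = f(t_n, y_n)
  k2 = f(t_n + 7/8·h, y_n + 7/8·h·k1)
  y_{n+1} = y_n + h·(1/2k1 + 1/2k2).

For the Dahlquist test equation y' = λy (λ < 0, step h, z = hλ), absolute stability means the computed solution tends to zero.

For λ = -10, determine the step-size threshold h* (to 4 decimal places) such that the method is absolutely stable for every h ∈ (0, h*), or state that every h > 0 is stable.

(-2.2857,0); λ=-10 ⇒ h* = (16/7)/10 = 0.2286.

Set f=λy, z=hλ:
  k1=λy_n ⇒ h·k1=z·y_n;  k2=λ(1+7/8z)y_n ⇒ h·k2=z(1+7/8z)y_n
  y_{n+1}/y_n = 1 + 1/2z + 1/2z(1+7/8z) = 1 + z + 7/16z²
  so R(z) = 1 + z + 7/16z².

Need |R(x)|<1, x<0.
x=-1.45: |R|=0.4698
R=1: x+7/16x²=0 ⇒ x=−16/7=-2.2857; min R=1−1/(4·7/16)=0.4286>−1
Confirm numerically:
  x=-2.244: |R|=0.95905 <1
  x=-1.835: |R|=0.63816 <1
  x=-1.481: |R|=0.47860 <1
  x=-1.015: |R|=0.43572 <1
  x=-2.872: |R|=1.73667 >1
  x=-2.660: |R|=1.43558 >1
  x=-2.389: |R|=1.10795 >1
Stable set (-2.2857, 0).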